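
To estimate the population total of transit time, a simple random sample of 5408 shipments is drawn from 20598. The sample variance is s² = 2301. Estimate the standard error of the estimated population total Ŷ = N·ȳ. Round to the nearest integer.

11538

Var(Ŷ) = N²·Var(ȳ) = N²·(1 − n/N)·s²/n.
f = 5408/20598 = 0.26254976; Var(ȳ) = 0.73745024·2301/5408 = 0.31377089.
Var(Ŷ) = 20598² · 0.31377089 = 1.3312596 × 10^8.
SE(Ŷ) = √(1.3312596 × 10^8) = 11538.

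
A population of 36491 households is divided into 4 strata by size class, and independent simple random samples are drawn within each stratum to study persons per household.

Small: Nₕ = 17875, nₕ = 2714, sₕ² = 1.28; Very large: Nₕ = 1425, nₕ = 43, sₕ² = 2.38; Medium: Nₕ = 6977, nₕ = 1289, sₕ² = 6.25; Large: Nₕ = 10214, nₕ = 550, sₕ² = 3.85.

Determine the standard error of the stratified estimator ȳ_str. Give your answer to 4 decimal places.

Var(ȳ_str) = Σₕ Wₕ²(1 − fₕ)sₕ²/nₕ with Wₕ = Nₕ/N, N = 36491.
Small: Wₕ = 0.48984681; term = 0.48984681²·(1 − 0.15183217)·1.28/2714 = 9.5984807 × 10^-5.
Very large: Wₕ = 0.03905072; term = 0.03905072²·(1 − 0.03017544)·2.38/43 = 8.1857764 × 10^-5.
Medium: Wₕ = 0.19119783; term = 0.19119783²·(1 − 0.18474989)·6.25/1289 = 1.4450533 × 10^-4.
Large: Wₕ = 0.27990463; term = 0.27990463²·(1 − 0.05384766)·3.85/550 = 5.1889476 × 10^-4.
Sum = 8.4124266 × 10^-4.
SE = √(8.4124266 × 10^-4) = 0.0290.

0.0290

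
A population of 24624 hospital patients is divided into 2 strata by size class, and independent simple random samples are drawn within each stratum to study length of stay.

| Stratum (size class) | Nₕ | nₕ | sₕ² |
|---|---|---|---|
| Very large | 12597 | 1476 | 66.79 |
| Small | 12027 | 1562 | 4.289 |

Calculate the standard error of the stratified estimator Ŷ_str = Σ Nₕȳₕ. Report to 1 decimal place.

Var(Ŷ_str) = Σₕ Nₕ²(1 − fₕ)sₕ²/nₕ.
Very large: 12597²·(1 − 1476/12597)·66.79/1476 = 6.3392234 × 10^6.
Small: 12027²·(1 − 1562/12027)·4.289/1562 = 345598.27.
Sum = 6.6848217 × 10^6.
SE = √(6.6848217 × 10^6) = 2585.5.

2585.5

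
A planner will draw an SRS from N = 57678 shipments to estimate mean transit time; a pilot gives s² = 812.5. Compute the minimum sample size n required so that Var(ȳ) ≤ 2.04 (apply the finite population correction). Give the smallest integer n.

Without fpc, n₀ = s²/D = 812.5/2.04 = 398.2843.
With fpc, (1 − n/N)·s²/n ≤ D requires n ≥ n₀/(1 + n₀/N) = 398.2843/(1 + 398.2843/57678) = 395.5529.
Rounding up, n = 396.

396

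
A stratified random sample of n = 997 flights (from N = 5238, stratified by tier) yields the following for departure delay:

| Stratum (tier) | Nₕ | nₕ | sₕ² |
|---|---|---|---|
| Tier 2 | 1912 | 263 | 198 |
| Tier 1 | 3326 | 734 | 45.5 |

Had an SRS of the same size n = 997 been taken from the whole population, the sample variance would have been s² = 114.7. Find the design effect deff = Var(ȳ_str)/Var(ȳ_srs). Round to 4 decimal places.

Var(ȳ_str) = Σ Wₕ²(1−fₕ)sₕ²/nₕ with Wₕ = Nₕ/5238:
  Tier 2: (1912/5238)²·(1−263/1912)·198/263 = 0.086514121
  Tier 1: (3326/5238)²·(1−734/3326)·45.5/734 = 0.019477876
  → Var(ȳ_str) = 0.105992.
Var(ȳ_srs) = (1 − 997/5238)·114.7/997 = 0.093147465.
deff = 0.105992 / 0.093147465 = 1.1379.

1.1379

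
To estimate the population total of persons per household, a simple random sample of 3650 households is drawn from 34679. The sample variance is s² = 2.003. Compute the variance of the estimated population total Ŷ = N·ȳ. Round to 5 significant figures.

Var(Ŷ) = N²·Var(ȳ) = N²·(1 − n/N)·s²/n.
f = 3650/34679 = 0.10525102; Var(ȳ) = 0.89474898·2.003/3650 = 4.9100883 × 10^-4.
Var(Ŷ) = 34679² · (4.9100883 × 10^-4) = 590503.44.

590500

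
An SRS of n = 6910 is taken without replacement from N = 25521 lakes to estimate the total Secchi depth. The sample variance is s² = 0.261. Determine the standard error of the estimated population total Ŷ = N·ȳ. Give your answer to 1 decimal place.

Var(Ŷ) = N²·Var(ȳ) = N²·(1 − n/N)·s²/n.
f = 6910/25521 = 0.27075742; Var(ȳ) = 0.72924258·0.261/6910 = 2.7544474 × 10^-5.
Var(Ŷ) = 25521² · (2.7544474 × 10^-5) = 17940.306.
SE(Ŷ) = √(17940.306) = 133.9.

133.9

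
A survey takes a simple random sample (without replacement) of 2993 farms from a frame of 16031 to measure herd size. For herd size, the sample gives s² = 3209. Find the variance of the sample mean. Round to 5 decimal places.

Under SRS without replacement, Var(ȳ) = (1 − f)·s²/n with f = n/N = 2993/16031 = 0.18670077.
Var(ȳ) = (1 − 0.18670077)·3209/2993 = 0.81329923·1.0721684 = 0.87199373.

0.87199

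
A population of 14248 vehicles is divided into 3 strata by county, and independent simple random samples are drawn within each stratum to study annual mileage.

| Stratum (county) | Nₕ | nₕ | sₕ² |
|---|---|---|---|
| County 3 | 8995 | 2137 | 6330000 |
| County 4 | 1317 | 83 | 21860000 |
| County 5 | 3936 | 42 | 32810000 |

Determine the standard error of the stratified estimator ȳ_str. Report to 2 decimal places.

248.97

Var(ȳ_str) = Σₕ Wₕ²(1 − fₕ)sₕ²/nₕ with Wₕ = Nₕ/N, N = 14248.
County 3: Wₕ = 0.63131668; term = 0.63131668²·(1 − 0.23757643)·6330000/2137 = 900.09847.
County 4: Wₕ = 0.09243403; term = 0.09243403²·(1 − 0.06302202)·21860000/83 = 2108.4591.
County 5: Wₕ = 0.27624930; term = 0.27624930²·(1 − 0.01067073)·32810000/42 = 58979.375.
Sum = 61987.933.
SE = √(61987.933) = 248.97.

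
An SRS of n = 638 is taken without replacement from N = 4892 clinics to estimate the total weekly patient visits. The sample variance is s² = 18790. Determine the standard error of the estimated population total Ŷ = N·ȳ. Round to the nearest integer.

24757

Var(Ŷ) = N²·Var(ȳ) = N²·(1 − n/N)·s²/n.
f = 638/4892 = 0.13041701; Var(ȳ) = 0.86958299·18790/638 = 25.610446.
Var(Ŷ) = 4892² · 25.610446 = 6.1290059 × 10^8.
SE(Ŷ) = √(6.1290059 × 10^8) = 24757.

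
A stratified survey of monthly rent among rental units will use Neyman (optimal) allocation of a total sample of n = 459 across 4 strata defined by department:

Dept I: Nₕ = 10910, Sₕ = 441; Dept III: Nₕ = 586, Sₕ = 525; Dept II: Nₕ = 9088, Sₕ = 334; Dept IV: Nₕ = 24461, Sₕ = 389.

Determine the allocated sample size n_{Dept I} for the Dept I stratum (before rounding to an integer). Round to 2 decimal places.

Neyman allocation: nₕ = n·NₕSₕ / Σⱼ NⱼSⱼ.
Σ NⱼSⱼ = 10910·441 + 586·525 + 9088·334 + 24461·389 = 1.7669681 × 10^7.
n_{Dept I} = 459·10910·441 / (1.7669681 × 10^7) = 124.98.

124.98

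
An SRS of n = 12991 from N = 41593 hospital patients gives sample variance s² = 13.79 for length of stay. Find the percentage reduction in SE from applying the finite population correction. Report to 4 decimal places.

f = n/N = 12991/41593 = 0.31233621.
SE_no-fpc = √(s²/n) = 0.032580732; SE_fpc = √((1−f)s²/n) = 0.027017734.
Ratio = √(1−f) = 0.82925496. Reduction = 100·(1 − 0.82925496) = 17.0745%.

17.0745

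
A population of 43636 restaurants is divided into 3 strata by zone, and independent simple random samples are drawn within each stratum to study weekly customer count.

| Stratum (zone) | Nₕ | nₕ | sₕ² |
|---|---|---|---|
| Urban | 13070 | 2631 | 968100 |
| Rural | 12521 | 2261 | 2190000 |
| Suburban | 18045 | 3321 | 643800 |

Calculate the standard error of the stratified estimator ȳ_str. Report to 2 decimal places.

Var(ȳ_str) = Σₕ Wₕ²(1 − fₕ)sₕ²/nₕ with Wₕ = Nₕ/N, N = 43636.
Urban: Wₕ = 0.29952333; term = 0.29952333²·(1 − 0.20130069)·968100/2631 = 26.365984.
Rural: Wₕ = 0.28694197; term = 0.28694197²·(1 − 0.18057663)·2190000/2261 = 65.349168.
Suburban: Wₕ = 0.41353470; term = 0.41353470²·(1 − 0.18403990)·643800/3321 = 27.050477.
Sum = 118.76563.
SE = √(118.76563) = 10.90.

10.90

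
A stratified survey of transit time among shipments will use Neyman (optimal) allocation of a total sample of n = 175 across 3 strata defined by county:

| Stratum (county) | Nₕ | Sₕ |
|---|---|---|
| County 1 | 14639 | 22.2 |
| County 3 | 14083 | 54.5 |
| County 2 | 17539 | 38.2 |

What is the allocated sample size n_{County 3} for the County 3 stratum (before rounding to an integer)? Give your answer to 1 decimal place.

Neyman allocation: nₕ = n·NₕSₕ / Σⱼ NⱼSⱼ.
Σ NⱼSⱼ = 14639·22.2 + 14083·54.5 + 17539·38.2 = 1.7624991 × 10^6.
n_{County 3} = 175·14083·54.5 / (1.7624991 × 10^6) = 76.2.

76.2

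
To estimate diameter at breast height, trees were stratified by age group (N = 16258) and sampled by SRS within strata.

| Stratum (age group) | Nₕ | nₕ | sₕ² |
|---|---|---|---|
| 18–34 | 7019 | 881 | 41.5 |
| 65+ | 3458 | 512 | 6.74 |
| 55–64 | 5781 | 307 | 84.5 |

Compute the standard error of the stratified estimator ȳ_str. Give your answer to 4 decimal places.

0.2028

Var(ȳ_str) = Σₕ Wₕ²(1 − fₕ)sₕ²/nₕ with Wₕ = Nₕ/N, N = 16258.
18–34: Wₕ = 0.43172592; term = 0.43172592²·(1 − 0.12551646)·41.5/881 = 0.007677858.
65+: Wₕ = 0.21269529; term = 0.21269529²·(1 − 0.14806246)·6.74/512 = 5.0735673 × 10^-4.
55–64: Wₕ = 0.35557879; term = 0.35557879²·(1 − 0.05310500)·84.5/307 = 0.032952765.
Sum = 0.04113798.
SE = √(0.04113798) = 0.2028.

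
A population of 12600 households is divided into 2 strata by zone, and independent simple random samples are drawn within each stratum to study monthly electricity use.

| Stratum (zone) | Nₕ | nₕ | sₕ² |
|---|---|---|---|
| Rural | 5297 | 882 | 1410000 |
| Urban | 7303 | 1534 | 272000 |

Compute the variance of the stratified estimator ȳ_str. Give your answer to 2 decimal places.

282.54

Var(ȳ_str) = Σₕ Wₕ²(1 − fₕ)sₕ²/nₕ with Wₕ = Nₕ/N, N = 12600.
Rural: Wₕ = 0.42039683; term = 0.42039683²·(1 − 0.16650934)·1410000/882 = 235.48872.
Urban: Wₕ = 0.57960317; term = 0.57960317²·(1 − 0.21005066)·272000/1534 = 47.054839.
Sum = 282.54356.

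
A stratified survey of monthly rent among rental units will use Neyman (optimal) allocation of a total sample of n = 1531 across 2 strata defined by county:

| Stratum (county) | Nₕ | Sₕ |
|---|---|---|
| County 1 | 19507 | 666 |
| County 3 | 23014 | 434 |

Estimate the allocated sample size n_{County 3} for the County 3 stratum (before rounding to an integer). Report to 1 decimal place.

Neyman allocation: nₕ = n·NₕSₕ / Σⱼ NⱼSⱼ.
Σ NⱼSⱼ = 19507·666 + 23014·434 = 2.2979738 × 10^7.
n_{County 3} = 1531·23014·434 / (2.2979738 × 10^7) = 665.4.

665.4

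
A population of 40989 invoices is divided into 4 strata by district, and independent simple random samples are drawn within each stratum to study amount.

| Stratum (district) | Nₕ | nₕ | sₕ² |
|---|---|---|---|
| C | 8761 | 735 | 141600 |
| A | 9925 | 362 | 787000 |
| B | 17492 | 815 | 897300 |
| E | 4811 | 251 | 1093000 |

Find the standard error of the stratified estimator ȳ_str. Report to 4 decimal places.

Var(ȳ_str) = Σₕ Wₕ²(1 − fₕ)sₕ²/nₕ with Wₕ = Nₕ/N, N = 40989.
C: Wₕ = 0.21374027; term = 0.21374027²·(1 − 0.08389453)·141600/735 = 8.0629525.
A: Wₕ = 0.24213813; term = 0.24213813²·(1 − 0.03647355)·787000/362 = 122.81635.
B: Wₕ = 0.42674864; term = 0.42674864²·(1 − 0.04659273)·897300/815 = 191.16255.
E: Wₕ = 0.11737295; term = 0.11737295²·(1 − 0.05217211)·1093000/251 = 56.860673.
Sum = 378.90253.
SE = √(378.90253) = 19.4654.

19.4654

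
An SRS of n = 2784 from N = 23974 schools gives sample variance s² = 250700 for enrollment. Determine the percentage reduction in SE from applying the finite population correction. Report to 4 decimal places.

f = n/N = 2784/23974 = 0.11612580.
SE_no-fpc = √(s²/n) = 9.489483; SE_fpc = √((1−f)s²/n) = 8.9214979.
Ratio = √(1−f) = 0.94014584. Reduction = 100·(1 − 0.94014584) = 5.9854%.

5.9854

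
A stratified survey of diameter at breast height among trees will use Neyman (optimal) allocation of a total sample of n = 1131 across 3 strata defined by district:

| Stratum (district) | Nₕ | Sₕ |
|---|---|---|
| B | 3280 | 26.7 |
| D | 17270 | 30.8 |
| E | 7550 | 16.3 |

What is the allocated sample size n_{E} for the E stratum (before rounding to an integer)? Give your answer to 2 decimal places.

Neyman allocation: nₕ = n·NₕSₕ / Σⱼ NⱼSⱼ.
Σ NⱼSⱼ = 3280·26.7 + 17270·30.8 + 7550·16.3 = 742557.
n_{E} = 1131·7550·16.3 / 742557 = 187.44.

187.44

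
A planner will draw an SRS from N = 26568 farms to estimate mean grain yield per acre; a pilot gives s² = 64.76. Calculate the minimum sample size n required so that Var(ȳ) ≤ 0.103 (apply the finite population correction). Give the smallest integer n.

Without fpc, n₀ = s²/D = 64.76/0.103 = 628.7379.
With fpc, (1 − n/N)·s²/n ≤ D requires n ≥ n₀/(1 + n₀/N) = 628.7379/(1 + 628.7379/26568) = 614.2027.
Rounding up, n = 615.

615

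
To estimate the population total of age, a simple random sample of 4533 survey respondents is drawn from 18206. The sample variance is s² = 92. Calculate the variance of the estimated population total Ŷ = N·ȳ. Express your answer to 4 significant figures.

5.052 × 10^6

Var(Ŷ) = N²·Var(ȳ) = N²·(1 − n/N)·s²/n.
f = 4533/18206 = 0.24898385; Var(ȳ) = 0.75101615·92/4533 = 0.015242331.
Var(Ŷ) = 18206² · 0.015242331 = 5.0521992 × 10^6.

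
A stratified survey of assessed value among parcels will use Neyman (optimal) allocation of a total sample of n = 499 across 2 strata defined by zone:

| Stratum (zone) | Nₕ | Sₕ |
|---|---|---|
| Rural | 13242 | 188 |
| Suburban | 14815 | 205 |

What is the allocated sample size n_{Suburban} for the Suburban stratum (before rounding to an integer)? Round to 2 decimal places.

Neyman allocation: nₕ = n·NₕSₕ / Σⱼ NⱼSⱼ.
Σ NⱼSⱼ = 13242·188 + 14815·205 = 5.526571 × 10^6.
n_{Suburban} = 499·14815·205 / (5.526571 × 10^6) = 274.22.

274.22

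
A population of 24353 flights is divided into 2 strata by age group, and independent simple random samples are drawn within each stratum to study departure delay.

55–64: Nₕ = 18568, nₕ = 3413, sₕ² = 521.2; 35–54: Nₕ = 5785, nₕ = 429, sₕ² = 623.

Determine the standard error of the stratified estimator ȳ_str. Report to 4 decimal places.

Var(ȳ_str) = Σₕ Wₕ²(1 − fₕ)sₕ²/nₕ with Wₕ = Nₕ/N, N = 24353.
55–64: Wₕ = 0.76245226; term = 0.76245226²·(1 − 0.18381086)·521.2/3413 = 0.072457651.
35–54: Wₕ = 0.23754774; term = 0.23754774²·(1 − 0.07415730)·623/429 = 0.075869941.
Sum = 0.14832759.
SE = √(0.14832759) = 0.3851.

0.3851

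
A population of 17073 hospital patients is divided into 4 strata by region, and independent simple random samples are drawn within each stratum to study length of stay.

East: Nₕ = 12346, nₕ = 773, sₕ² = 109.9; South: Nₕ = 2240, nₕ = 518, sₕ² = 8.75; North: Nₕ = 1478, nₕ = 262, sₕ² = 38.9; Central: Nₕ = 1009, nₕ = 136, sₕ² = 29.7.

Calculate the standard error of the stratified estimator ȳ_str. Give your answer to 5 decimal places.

Var(ȳ_str) = Σₕ Wₕ²(1 − fₕ)sₕ²/nₕ with Wₕ = Nₕ/N, N = 17073.
East: Wₕ = 0.72313009; term = 0.72313009²·(1 − 0.06261137)·109.9/773 = 0.069690045.
South: Wₕ = 0.13120131; term = 0.13120131²·(1 − 0.23125000)·8.75/518 = 2.2353204 × 10^-4.
North: Wₕ = 0.08656944; term = 0.08656944²·(1 − 0.17726658)·38.9/262 = 9.1545424 × 10^-4.
Central: Wₕ = 0.05909916; term = 0.05909916²·(1 − 0.13478692)·29.7/136 = 6.599382 × 10^-4.
Sum = 0.071488969.
SE = √(0.071488969) = 0.26737.

0.26737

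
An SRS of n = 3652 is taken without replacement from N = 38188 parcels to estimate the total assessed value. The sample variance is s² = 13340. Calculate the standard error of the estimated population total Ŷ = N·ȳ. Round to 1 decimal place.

69408.4

Var(Ŷ) = N²·Var(ȳ) = N²·(1 − n/N)·s²/n.
f = 3652/38188 = 0.09563214; Var(ȳ) = 0.90436786·13340/3652 = 3.3034686.
Var(Ŷ) = 38188² · 3.3034686 = 4.8175254 × 10^9.
SE(Ŷ) = √(4.8175254 × 10^9) = 69408.4.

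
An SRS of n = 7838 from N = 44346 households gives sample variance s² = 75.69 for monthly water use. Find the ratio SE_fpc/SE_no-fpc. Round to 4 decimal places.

0.9073

f = n/N = 7838/44346 = 0.17674649.
SE_no-fpc = √(s²/n) = 0.09826902; SE_fpc = √((1−f)s²/n) = 0.089162742.
Ratio = √(1−f) = 0.90733318.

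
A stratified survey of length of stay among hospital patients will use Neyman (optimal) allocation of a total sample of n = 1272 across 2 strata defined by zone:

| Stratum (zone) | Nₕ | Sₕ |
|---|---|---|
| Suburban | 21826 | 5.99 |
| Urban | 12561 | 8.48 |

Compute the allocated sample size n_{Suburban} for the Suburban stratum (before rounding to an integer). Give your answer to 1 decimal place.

700.9

Neyman allocation: nₕ = n·NₕSₕ / Σⱼ NⱼSⱼ.
Σ NⱼSⱼ = 21826·5.99 + 12561·8.48 = 237255.02.
n_{Suburban} = 1272·21826·5.99 / 237255.02 = 700.9.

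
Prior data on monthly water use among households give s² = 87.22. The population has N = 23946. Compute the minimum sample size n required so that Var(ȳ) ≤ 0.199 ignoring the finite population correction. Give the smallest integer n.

439

Without fpc, n₀ = s²/D = 87.22/0.199 = 438.2915.
Rounding up, n = 439.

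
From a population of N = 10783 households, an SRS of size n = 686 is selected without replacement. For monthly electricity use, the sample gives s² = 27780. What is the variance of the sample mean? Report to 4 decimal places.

Under SRS without replacement, Var(ȳ) = (1 − f)·s²/n with f = n/N = 686/10783 = 0.06361866.
Var(ȳ) = (1 − 0.06361866)·27780/686 = 0.93638134·40.495627 = 37.919349.

37.9193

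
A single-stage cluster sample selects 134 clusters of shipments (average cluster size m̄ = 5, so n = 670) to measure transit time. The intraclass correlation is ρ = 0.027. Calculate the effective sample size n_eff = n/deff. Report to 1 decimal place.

604.7

deff = 1 + (5 − 1)·0.027 = 1 + 0.108 = 1.108.
n_eff = 670 / 1.108 = 604.7.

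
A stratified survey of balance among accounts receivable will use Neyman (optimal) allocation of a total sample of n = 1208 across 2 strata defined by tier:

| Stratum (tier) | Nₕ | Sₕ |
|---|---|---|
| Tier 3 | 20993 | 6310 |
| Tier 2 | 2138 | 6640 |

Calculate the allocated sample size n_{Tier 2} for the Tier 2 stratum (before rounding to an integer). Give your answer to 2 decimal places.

116.93

Neyman allocation: nₕ = n·NₕSₕ / Σⱼ NⱼSⱼ.
Σ NⱼSⱼ = 20993·6310 + 2138·6640 = 1.4666215 × 10^8.
n_{Tier 2} = 1208·2138·6640 / (1.4666215 × 10^8) = 116.93.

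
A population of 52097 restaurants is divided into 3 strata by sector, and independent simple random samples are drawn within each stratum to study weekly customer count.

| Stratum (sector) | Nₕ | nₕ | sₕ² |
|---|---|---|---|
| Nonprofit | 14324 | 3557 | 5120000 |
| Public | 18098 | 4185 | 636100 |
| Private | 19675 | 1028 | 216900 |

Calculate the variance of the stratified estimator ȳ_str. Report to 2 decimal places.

124.42

Var(ȳ_str) = Σₕ Wₕ²(1 − fₕ)sₕ²/nₕ with Wₕ = Nₕ/N, N = 52097.
Nonprofit: Wₕ = 0.27494865; term = 0.27494865²·(1 − 0.24832449)·5120000/3557 = 81.793669.
Public: Wₕ = 0.34739044; term = 0.34739044²·(1 − 0.23124102)·636100/4185 = 14.101193.
Private: Wₕ = 0.37766090; term = 0.37766090²·(1 − 0.05224905)·216900/1028 = 28.520998.
Sum = 124.41586.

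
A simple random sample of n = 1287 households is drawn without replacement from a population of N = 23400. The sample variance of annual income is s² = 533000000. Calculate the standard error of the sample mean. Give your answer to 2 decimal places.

Under SRS without replacement, Var(ȳ) = (1 − f)·s²/n with f = n/N = 1287/23400 = 0.05500000.
Var(ȳ) = (1 − 0.05500000)·533000000/1287 = 0.94500000·414141.41 = 391363.64.
SE(ȳ) = √(391363.64) = 625.59.

625.59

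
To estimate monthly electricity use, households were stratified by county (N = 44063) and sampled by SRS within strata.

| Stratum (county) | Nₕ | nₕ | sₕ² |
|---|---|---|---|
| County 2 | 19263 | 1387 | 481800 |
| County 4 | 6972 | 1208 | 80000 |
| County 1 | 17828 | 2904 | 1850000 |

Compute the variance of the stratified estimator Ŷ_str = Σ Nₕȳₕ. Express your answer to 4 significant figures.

Var(Ŷ_str) = Σₕ Nₕ²(1 − fₕ)sₕ²/nₕ.
County 2: 19263²·(1 − 1387/19263)·481800/1387 = 1.1961471 × 10^11.
County 4: 6972²·(1 − 1208/6972)·80000/1208 = 2.6613648 × 10^9.
County 1: 17828²·(1 − 2904/17828)·1850000/2904 = 1.6949738 × 10^11.
Sum = 2.9177345 × 10^11.

2.918 × 10^11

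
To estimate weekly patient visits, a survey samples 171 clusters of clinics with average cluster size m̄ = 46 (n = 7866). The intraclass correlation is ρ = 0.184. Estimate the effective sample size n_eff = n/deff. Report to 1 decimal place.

deff = 1 + (46 − 1)·0.184 = 1 + 8.28 = 9.28.
n_eff = 7866 / 9.28 = 847.6.

847.6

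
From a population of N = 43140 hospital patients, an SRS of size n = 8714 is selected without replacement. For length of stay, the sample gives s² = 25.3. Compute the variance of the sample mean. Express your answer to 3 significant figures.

0.00232

Under SRS without replacement, Var(ȳ) = (1 − f)·s²/n with f = n/N = 8714/43140 = 0.20199351.
Var(ȳ) = (1 − 0.20199351)·25.3/8714 = 0.79800649·0.0029033739 = 0.0023169112.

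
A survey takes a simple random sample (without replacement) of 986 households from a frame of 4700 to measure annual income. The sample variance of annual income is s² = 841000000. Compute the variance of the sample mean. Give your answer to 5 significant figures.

Under SRS without replacement, Var(ȳ) = (1 − f)·s²/n with f = n/N = 986/4700 = 0.20978723.
Var(ȳ) = (1 − 0.20978723)·841000000/986 = 0.79021277·852941.18 = 674005.01.

674010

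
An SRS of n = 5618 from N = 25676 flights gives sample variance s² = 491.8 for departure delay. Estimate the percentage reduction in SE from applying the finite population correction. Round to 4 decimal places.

f = n/N = 5618/25676 = 0.21880355.
SE_no-fpc = √(s²/n) = 0.29587168; SE_fpc = √((1−f)s²/n) = 0.26150712.
Ratio = √(1−f) = 0.88385318. Reduction = 100·(1 − 0.88385318) = 11.6147%.

11.6147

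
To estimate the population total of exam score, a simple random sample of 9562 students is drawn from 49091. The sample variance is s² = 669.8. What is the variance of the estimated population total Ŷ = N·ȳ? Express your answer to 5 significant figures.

1.3593 × 10^8

Var(Ŷ) = N²·Var(ȳ) = N²·(1 − n/N)·s²/n.
f = 9562/49091 = 0.19478112; Var(ȳ) = 0.80521888·669.8/9562 = 0.056404058.
Var(Ŷ) = 49091² · 0.056404058 = 1.3592962 × 10^8.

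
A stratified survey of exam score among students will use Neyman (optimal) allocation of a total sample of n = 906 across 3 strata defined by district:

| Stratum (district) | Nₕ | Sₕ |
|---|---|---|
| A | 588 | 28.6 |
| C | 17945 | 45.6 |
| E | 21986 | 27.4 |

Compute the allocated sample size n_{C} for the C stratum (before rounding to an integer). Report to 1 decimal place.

515.7

Neyman allocation: nₕ = n·NₕSₕ / Σⱼ NⱼSⱼ.
Σ NⱼSⱼ = 588·28.6 + 17945·45.6 + 21986·27.4 = 1.4375252 × 10^6.
n_{C} = 906·17945·45.6 / (1.4375252 × 10^6) = 515.7.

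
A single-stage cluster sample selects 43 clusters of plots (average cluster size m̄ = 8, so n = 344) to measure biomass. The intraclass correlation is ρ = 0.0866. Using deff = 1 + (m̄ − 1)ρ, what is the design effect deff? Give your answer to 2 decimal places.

deff = 1 + (8 − 1)·0.0866 = 1 + 0.6062 = 1.6062.

1.61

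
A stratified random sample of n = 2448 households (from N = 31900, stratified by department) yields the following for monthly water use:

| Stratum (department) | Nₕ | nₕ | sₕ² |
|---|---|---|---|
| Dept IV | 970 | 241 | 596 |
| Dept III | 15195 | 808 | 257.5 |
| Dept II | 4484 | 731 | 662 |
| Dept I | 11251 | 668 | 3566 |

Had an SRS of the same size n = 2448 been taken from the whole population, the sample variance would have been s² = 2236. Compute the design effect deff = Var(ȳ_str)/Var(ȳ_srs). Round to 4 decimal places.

Var(ȳ_str) = Σ Wₕ²(1−fₕ)sₕ²/nₕ with Wₕ = Nₕ/31900:
  Dept IV: (970/31900)²·(1−241/970)·596/241 = 0.0017184904
  Dept III: (15195/31900)²·(1−808/15195)·257.5/808 = 0.068462926
  Dept II: (4484/31900)²·(1−731/4484)·662/731 = 0.014976262
  Dept I: (11251/31900)²·(1−668/11251)·3566/668 = 0.62463085
  → Var(ȳ_str) = 0.70978853.
Var(ȳ_srs) = (1 − 2448/31900)·2236/2448 = 0.84330465.
deff = 0.70978853 / 0.84330465 = 0.8417.

0.8417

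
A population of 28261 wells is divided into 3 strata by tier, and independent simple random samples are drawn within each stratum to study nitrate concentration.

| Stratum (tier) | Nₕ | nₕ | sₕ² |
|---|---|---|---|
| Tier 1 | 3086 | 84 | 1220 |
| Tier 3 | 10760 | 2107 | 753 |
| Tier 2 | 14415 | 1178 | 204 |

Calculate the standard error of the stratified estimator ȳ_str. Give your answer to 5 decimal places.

Var(ȳ_str) = Σₕ Wₕ²(1 − fₕ)sₕ²/nₕ with Wₕ = Nₕ/N, N = 28261.
Tier 1: Wₕ = 0.10919642; term = 0.10919642²·(1 − 0.02721970)·1220/84 = 0.16846594.
Tier 3: Wₕ = 0.38073670; term = 0.38073670²·(1 − 0.19581784)·753/2107 = 0.041661448.
Tier 2: Wₕ = 0.51006688; term = 0.51006688²·(1 − 0.08172043)·204/1178 = 0.041372717.
Sum = 0.25150011.
SE = √(0.25150011) = 0.50150.

0.50150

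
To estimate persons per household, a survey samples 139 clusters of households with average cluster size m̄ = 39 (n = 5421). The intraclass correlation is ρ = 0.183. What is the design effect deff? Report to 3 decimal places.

7.954

deff = 1 + (39 − 1)·0.183 = 1 + 6.954 = 7.954.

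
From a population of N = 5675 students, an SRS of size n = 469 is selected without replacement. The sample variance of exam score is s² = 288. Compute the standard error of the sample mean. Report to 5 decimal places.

0.75055

Under SRS without replacement, Var(ȳ) = (1 − f)·s²/n with f = n/N = 469/5675 = 0.08264317.
Var(ȳ) = (1 − 0.08264317)·288/469 = 0.91735683·0.61407249 = 0.5633236.
SE(ȳ) = √(0.5633236) = 0.75055.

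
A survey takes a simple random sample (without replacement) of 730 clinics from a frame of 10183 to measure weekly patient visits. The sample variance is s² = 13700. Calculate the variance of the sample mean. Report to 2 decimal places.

17.42

Under SRS without replacement, Var(ȳ) = (1 − f)·s²/n with f = n/N = 730/10183 = 0.07168811.
Var(ȳ) = (1 − 0.07168811)·13700/730 = 0.92831189·18.767123 = 17.421744.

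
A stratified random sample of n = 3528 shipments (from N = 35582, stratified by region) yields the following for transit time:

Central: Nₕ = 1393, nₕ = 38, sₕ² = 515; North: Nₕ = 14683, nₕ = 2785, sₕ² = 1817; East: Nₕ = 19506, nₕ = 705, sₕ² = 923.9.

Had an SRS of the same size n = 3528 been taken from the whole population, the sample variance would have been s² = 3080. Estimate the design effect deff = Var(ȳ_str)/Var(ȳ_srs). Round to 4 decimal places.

0.6228

Var(ȳ_str) = Σ Wₕ²(1−fₕ)sₕ²/nₕ with Wₕ = Nₕ/35582:
  Central: (1393/35582)²·(1−38/1393)·515/38 = 0.020204743
  North: (14683/35582)²·(1−2785/14683)·1817/2785 = 0.090023891
  East: (19506/35582)²·(1−705/19506)·923.9/705 = 0.37959834
  → Var(ȳ_str) = 0.48982697.
Var(ȳ_srs) = (1 − 3528/35582)·3080/3528 = 0.78645525.
deff = 0.48982697 / 0.78645525 = 0.6228.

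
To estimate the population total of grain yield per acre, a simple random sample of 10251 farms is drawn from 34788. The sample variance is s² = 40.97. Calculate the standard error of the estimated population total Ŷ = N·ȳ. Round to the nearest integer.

1847

Var(Ŷ) = N²·Var(ȳ) = N²·(1 − n/N)·s²/n.
f = 10251/34788 = 0.29467058; Var(ȳ) = 0.70532942·40.97/10251 = 0.0028189783.
Var(Ŷ) = 34788² · 0.0028189783 = 3.4115415 × 10^6.
SE(Ŷ) = √(3.4115415 × 10^6) = 1847.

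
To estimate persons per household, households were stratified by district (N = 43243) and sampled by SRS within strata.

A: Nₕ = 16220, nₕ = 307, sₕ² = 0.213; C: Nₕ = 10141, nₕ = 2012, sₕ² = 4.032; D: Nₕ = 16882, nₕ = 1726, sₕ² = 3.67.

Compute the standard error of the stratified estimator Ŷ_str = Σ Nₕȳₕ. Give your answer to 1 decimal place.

942.5

Var(Ŷ_str) = Σₕ Nₕ²(1 − fₕ)sₕ²/nₕ.
A: 16220²·(1 − 307/16220)·0.213/307 = 179078.79.
C: 10141²·(1 − 2012/10141)·4.032/2012 = 165200.16.
D: 16882²·(1 − 1726/16882)·3.67/1726 = 544043.67.
Sum = 888322.62.
SE = √(888322.62) = 942.5.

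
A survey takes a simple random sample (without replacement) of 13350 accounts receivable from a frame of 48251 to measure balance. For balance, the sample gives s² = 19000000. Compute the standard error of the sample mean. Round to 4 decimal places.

32.0850

Under SRS without replacement, Var(ȳ) = (1 − f)·s²/n with f = n/N = 13350/48251 = 0.27667820.
Var(ȳ) = (1 − 0.27667820)·19000000/13350 = 0.72332180·1423.221 = 1029.4468.
SE(ȳ) = √(1029.4468) = 32.0850.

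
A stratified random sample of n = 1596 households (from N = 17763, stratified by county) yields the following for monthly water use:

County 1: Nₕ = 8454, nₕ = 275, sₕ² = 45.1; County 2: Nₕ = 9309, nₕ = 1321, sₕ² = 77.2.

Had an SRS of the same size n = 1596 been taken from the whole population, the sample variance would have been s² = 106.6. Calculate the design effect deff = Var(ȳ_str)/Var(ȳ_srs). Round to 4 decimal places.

Var(ȳ_str) = Σ Wₕ²(1−fₕ)sₕ²/nₕ with Wₕ = Nₕ/17763:
  County 1: (8454/17763)²·(1−275/8454)·45.1/275 = 0.035939635
  County 2: (9309/17763)²·(1−1321/9309)·77.2/1321 = 0.013772822
  → Var(ȳ_str) = 0.049712457.
Var(ȳ_srs) = (1 − 1596/17763)·106.6/1596 = 0.060790741.
deff = 0.049712457 / 0.060790741 = 0.8178.

0.8178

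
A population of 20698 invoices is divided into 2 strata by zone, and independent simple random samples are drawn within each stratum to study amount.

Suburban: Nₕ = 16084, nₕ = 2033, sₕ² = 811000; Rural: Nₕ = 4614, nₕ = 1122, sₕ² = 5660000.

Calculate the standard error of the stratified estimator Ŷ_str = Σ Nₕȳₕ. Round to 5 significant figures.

Var(Ŷ_str) = Σₕ Nₕ²(1 − fₕ)sₕ²/nₕ.
Suburban: 16084²·(1 − 2033/16084)·811000/2033 = 9.0153953 × 10^10.
Rural: 4614²·(1 − 1122/4614)·5660000/1122 = 8.1278447 × 10^10.
Sum = 1.714324 × 10^11.
SE = √(1.714324 × 10^11) = 414040.

414040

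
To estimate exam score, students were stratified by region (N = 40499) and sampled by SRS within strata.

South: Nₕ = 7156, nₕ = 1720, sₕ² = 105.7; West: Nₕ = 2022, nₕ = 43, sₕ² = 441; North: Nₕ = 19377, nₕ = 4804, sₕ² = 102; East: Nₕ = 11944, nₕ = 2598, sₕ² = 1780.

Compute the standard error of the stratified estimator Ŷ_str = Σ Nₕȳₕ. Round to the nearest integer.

11221

Var(Ŷ_str) = Σₕ Nₕ²(1 − fₕ)sₕ²/nₕ.
South: 7156²·(1 − 1720/7156)·105.7/1720 = 2.3905417 × 10^6.
West: 2022²·(1 − 43/2022)·441/43 = 4.1039029 × 10^7.
North: 19377²·(1 − 4804/19377)·102/4804 = 5.9956004 × 10^6.
East: 11944²·(1 − 2598/11944)·1780/2598 = 7.6481505 × 10^7.
Sum = 1.2590668 × 10^8.
SE = √(1.2590668 × 10^8) = 11221.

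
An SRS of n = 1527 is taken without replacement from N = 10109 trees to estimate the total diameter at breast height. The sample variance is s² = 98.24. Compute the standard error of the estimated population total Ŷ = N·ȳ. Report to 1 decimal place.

Var(Ŷ) = N²·Var(ȳ) = N²·(1 − n/N)·s²/n.
f = 1527/10109 = 0.15105352; Var(ȳ) = 0.84894648·98.24/1527 = 0.054617225.
Var(Ŷ) = 10109² · 0.054617225 = 5.581437 × 10^6.
SE(Ŷ) = √(5.581437 × 10^6) = 2362.5.

2362.5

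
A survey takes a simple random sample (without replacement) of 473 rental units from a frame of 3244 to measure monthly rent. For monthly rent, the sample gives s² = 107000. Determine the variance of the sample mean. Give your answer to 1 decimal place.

193.2

Under SRS without replacement, Var(ȳ) = (1 − f)·s²/n with f = n/N = 473/3244 = 0.14580764.
Var(ȳ) = (1 − 0.14580764)·107000/473 = 0.85419236·226.21564 = 193.23167.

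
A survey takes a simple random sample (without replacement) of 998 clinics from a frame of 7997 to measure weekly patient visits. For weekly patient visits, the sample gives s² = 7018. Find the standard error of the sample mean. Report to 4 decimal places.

2.4808

Under SRS without replacement, Var(ȳ) = (1 − f)·s²/n with f = n/N = 998/7997 = 0.12479680.
Var(ȳ) = (1 − 0.12479680)·7018/998 = 0.87520320·7.0320641 = 6.154485.
SE(ȳ) = √(6.154485) = 2.4808.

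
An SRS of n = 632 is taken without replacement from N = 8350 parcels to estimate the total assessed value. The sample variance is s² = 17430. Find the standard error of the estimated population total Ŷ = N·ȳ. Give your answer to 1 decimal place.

42158.6

Var(Ŷ) = N²·Var(ȳ) = N²·(1 − n/N)·s²/n.
f = 632/8350 = 0.07568862; Var(ȳ) = 0.92431138·17430/632 = 25.491689.
Var(Ŷ) = 8350² · 25.491689 = 1.7773443 × 10^9.
SE(Ŷ) = √(1.7773443 × 10^9) = 42158.6.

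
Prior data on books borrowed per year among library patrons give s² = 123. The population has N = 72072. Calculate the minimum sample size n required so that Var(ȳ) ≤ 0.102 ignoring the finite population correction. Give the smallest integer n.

1206

Without fpc, n₀ = s²/D = 123/0.102 = 1205.8824.
Rounding up, n = 1206.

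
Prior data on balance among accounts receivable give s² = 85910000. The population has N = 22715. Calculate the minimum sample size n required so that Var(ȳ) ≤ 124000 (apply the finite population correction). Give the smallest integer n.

Without fpc, n₀ = s²/D = 85910000/124000 = 692.8226.
With fpc, (1 − n/N)·s²/n ≤ D requires n ≥ n₀/(1 + n₀/N) = 692.8226/(1 + 692.8226/22715) = 672.3165.
Rounding up, n = 673.

673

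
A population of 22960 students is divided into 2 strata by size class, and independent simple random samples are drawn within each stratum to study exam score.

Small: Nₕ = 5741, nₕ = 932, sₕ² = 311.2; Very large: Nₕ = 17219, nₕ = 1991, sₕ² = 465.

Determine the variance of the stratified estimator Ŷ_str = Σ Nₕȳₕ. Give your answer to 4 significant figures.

Var(Ŷ_str) = Σₕ Nₕ²(1 − fₕ)sₕ²/nₕ.
Small: 5741²·(1 − 932/5741)·311.2/932 = 9.2186218 × 10^6.
Very large: 17219²·(1 − 1991/17219)·465/1991 = 6.123962 × 10^7.
Sum = 7.0458242 × 10^7.

7.046 × 10^7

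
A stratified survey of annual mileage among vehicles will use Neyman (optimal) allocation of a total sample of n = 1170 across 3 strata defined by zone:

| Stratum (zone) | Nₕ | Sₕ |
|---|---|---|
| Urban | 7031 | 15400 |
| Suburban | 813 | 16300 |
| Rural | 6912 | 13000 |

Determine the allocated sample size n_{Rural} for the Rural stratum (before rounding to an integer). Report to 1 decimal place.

497.3

Neyman allocation: nₕ = n·NₕSₕ / Σⱼ NⱼSⱼ.
Σ NⱼSⱼ = 7031·15400 + 813·16300 + 6912·13000 = 2.113853 × 10^8.
n_{Rural} = 1170·6912·13000 / (2.113853 × 10^8) = 497.3.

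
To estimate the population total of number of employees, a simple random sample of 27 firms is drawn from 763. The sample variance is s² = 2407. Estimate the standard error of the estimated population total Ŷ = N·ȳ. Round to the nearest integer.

Var(Ŷ) = N²·Var(ȳ) = N²·(1 − n/N)·s²/n.
f = 27/763 = 0.03538663; Var(ȳ) = 0.96461337·2407/27 = 85.993495.
Var(Ŷ) = 763² · 85.993495 = 5.0062747 × 10^7.
SE(Ŷ) = √(5.0062747 × 10^7) = 7076.

7076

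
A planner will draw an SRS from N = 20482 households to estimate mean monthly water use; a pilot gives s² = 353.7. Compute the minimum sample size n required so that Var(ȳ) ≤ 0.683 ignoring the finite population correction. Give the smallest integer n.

Without fpc, n₀ = s²/D = 353.7/0.683 = 517.8624.
Rounding up, n = 518.

518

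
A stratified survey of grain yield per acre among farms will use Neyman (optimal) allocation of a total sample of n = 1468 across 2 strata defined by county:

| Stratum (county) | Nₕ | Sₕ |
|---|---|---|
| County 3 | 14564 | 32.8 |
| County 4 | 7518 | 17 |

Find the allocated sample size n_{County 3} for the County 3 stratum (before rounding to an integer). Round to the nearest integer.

1158

Neyman allocation: nₕ = n·NₕSₕ / Σⱼ NⱼSⱼ.
Σ NⱼSⱼ = 14564·32.8 + 7518·17 = 605505.2.
n_{County 3} = 1468·14564·32.8 / 605505.2 = 1158.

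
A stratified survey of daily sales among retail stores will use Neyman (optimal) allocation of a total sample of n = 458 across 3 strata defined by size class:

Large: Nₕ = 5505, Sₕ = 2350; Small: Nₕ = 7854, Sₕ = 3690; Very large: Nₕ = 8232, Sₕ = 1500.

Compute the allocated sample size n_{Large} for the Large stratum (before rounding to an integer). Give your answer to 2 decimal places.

Neyman allocation: nₕ = n·NₕSₕ / Σⱼ NⱼSⱼ.
Σ NⱼSⱼ = 5505·2350 + 7854·3690 + 8232·1500 = 5.426601 × 10^7.
n_{Large} = 458·5505·2350 / (5.426601 × 10^7) = 109.18.

109.18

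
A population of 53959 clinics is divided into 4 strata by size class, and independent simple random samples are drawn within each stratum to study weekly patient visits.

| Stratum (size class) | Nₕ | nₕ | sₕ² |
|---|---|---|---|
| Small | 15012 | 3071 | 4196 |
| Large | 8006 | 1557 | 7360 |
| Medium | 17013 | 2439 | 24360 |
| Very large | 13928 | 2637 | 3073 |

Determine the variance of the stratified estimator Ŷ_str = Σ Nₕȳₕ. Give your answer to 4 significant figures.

3.149 × 10^9

Var(Ŷ_str) = Σₕ Nₕ²(1 − fₕ)sₕ²/nₕ.
Small: 15012²·(1 − 3071/15012)·4196/3071 = 2.4492602 × 10^8.
Large: 8006²·(1 − 1557/8006)·7360/1557 = 2.4406031 × 10^8.
Medium: 17013²·(1 − 2439/17013)·24360/2439 = 2.4764248 × 10^9.
Very large: 13928²·(1 − 2637/13928)·3073/2637 = 1.832625 × 10^8.
Sum = 3.1486736 × 10^9.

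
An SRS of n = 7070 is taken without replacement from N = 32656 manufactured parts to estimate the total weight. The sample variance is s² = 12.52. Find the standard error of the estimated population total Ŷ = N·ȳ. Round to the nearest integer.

Var(Ŷ) = N²·Var(ȳ) = N²·(1 − n/N)·s²/n.
f = 7070/32656 = 0.21649927; Var(ȳ) = 0.78350073·12.52/7070 = 0.0013874723.
Var(Ŷ) = 32656² · 0.0013874723 = 1.4796204 × 10^6.
SE(Ŷ) = √(1.4796204 × 10^6) = 1216.

1216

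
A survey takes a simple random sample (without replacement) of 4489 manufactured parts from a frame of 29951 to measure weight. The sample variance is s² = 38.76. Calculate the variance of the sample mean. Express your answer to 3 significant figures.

Under SRS without replacement, Var(ȳ) = (1 − f)·s²/n with f = n/N = 4489/29951 = 0.14987813.
Var(ȳ) = (1 − 0.14987813)·38.76/4489 = 0.85012187·0.0086344397 = 0.007340326.

0.00734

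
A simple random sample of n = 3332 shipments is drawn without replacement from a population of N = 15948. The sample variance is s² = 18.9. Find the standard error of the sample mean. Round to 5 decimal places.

0.06699

Under SRS without replacement, Var(ȳ) = (1 − f)·s²/n with f = n/N = 3332/15948 = 0.20892902.
Var(ȳ) = (1 − 0.20892902)·18.9/3332 = 0.79107098·0.0056722689 = 0.0044871673.
SE(ȳ) = √(0.0044871673) = 0.06699.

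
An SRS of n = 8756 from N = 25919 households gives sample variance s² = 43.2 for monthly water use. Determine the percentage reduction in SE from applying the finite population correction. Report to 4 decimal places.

18.6257

f = n/N = 8756/25919 = 0.33782168.
SE_no-fpc = √(s²/n) = 0.070240727; SE_fpc = √((1−f)s²/n) = 0.057157928.
Ratio = √(1−f) = 0.81374340. Reduction = 100·(1 − 0.81374340) = 18.6257%.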